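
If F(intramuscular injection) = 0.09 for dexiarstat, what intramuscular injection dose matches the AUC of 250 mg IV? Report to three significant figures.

D_intramuscular = 2780 mg

For equal systemic exposure: F × D_ev = D_iv
D_ev = D_iv / F = 250 / 0.09 = 2777.78 mg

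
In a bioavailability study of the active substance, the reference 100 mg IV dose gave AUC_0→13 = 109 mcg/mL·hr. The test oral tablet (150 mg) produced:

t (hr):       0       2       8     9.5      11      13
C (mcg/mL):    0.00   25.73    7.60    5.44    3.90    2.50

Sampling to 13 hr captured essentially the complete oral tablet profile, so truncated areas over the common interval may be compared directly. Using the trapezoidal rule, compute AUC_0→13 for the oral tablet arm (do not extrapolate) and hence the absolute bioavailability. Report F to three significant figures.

F = 0.911

Trapezoidal AUC_0→13 (oral tablet):
  [0→2]: (0.00+25.73)/2 × 2 = 25.73
  [2→8]: (25.73+7.60)/2 × 6 = 99.99
  [8→9.5]: (7.60+5.44)/2 × 1.5 = 9.78
  [9.5→11]: (5.44+3.90)/2 × 1.5 = 7.005
  [11→13]: (3.90+2.50)/2 × 2 = 6.4
  Sum = 148.905 mcg/mL·hr
F = (AUC_ev/D_ev)/(AUC_iv/D_iv) = (148.905/150)/(109/100) = 0.9927/1.09 = 0.9107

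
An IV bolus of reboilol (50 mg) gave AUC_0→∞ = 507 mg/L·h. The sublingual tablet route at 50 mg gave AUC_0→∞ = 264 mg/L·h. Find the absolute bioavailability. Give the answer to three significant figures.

F = 0.521

F = (AUC_ev / D_ev) / (AUC_iv / D_iv)
  = (264/50) / (507/50)
  = 5.28 / 10.14 = 0.5207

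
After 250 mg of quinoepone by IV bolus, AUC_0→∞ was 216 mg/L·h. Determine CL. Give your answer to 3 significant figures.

CL = Dose_iv / AUC_0→∞
   = 250 / 216 = 1.15741 L/h

CL = 1.16 L/h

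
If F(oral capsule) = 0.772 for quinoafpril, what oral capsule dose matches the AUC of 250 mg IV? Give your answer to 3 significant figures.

D_oral = 324 mg

For equal systemic exposure: F × D_ev = D_iv
D_ev = D_iv / F = 250 / 0.772 = 323.834 mg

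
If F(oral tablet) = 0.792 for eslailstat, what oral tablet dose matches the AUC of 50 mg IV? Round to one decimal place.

D_oral = 63.1 mg

For equal systemic exposure: F × D_ev = D_iv
D_ev = D_iv / F = 50 / 0.792 = 63.1313 mg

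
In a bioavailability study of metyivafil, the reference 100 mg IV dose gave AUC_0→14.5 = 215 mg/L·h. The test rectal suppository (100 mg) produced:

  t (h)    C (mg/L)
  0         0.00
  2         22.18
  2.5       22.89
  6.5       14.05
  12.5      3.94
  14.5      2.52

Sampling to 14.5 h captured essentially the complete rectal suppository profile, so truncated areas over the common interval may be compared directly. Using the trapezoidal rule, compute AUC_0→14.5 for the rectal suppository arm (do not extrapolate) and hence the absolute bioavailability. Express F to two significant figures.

F = 0.78

Trapezoidal AUC_0→14.5 (rectal suppository):
  [0→2]: (0.00+22.18)/2 × 2 = 22.18
  [2→2.5]: (22.18+22.89)/2 × 0.5 = 11.2675
  [2.5→6.5]: (22.89+14.05)/2 × 4 = 73.88
  [6.5→12.5]: (14.05+3.94)/2 × 6 = 53.97
  [12.5→14.5]: (3.94+2.52)/2 × 2 = 6.46
  Sum = 167.7575 mg/L·h
F = (AUC_ev/D_ev)/(AUC_iv/D_iv) = (167.7575/100)/(215/100) = 1.677575/2.15 = 0.7803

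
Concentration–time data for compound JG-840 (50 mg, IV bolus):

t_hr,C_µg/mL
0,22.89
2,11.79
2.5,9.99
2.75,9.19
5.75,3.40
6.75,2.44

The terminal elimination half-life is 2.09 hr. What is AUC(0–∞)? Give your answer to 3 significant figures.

AUC = 71.7 µg/mL·hr

Trapezoidal AUC_0→6.75:
  [0→2]: (22.89+11.79)/2 × 2 = 34.68
  [2→2.5]: (11.79+9.99)/2 × 0.5 = 5.445
  [2.5→2.75]: (9.99+9.19)/2 × 0.25 = 2.3975
  [2.75→5.75]: (9.19+3.40)/2 × 3 = 18.885
  [5.75→6.75]: (3.40+2.44)/2 × 1 = 2.92
  Sum = 64.3275 µg/mL·hr
k_e = ln2 / t½ = 0.693147 / 2.09 = 0.3316 hr^-1
Extrapolated tail: C_last / k_e = 2.44 / 0.3316 = 7.358
AUC_0→∞ = 64.3275 + 7.358 = 71.6855 µg/mL·hr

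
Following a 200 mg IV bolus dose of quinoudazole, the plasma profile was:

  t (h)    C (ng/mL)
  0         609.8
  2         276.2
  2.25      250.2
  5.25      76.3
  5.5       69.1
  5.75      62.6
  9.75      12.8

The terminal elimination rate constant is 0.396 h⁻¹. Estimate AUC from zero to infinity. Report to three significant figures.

Trapezoidal AUC_0→9.75:
  [0→2]: (609.8+276.2)/2 × 2 = 886.0
  [2→2.25]: (276.2+250.2)/2 × 0.25 = 65.8
  [2.25→5.25]: (250.2+76.3)/2 × 3 = 489.75
  [5.25→5.5]: (76.3+69.1)/2 × 0.25 = 18.175
  [5.5→5.75]: (69.1+62.6)/2 × 0.25 = 16.4625
  [5.75→9.75]: (62.6+12.8)/2 × 4 = 150.8
  Sum = 1626.9875 ng/mL·h
Extrapolated tail: C_last / k_e = 12.8 / 0.396 = 32.323
AUC_0→∞ = 1626.9875 + 32.323 = 1659.3105 ng/mL·h

AUC = 1660 ng/mL·h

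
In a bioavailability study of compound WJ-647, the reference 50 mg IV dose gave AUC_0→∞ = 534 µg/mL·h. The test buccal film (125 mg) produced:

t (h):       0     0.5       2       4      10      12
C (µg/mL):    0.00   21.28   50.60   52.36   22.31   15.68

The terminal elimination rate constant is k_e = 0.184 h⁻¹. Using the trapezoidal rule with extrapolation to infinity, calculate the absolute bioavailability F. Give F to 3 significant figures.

Trapezoidal AUC_0→12 (buccal film):
  [0→0.5]: (0.00+21.28)/2 × 0.5 = 5.32
  [0.5→2]: (21.28+50.60)/2 × 1.5 = 53.91
  [2→4]: (50.60+52.36)/2 × 2 = 102.96
  [4→10]: (52.36+22.31)/2 × 6 = 224.01
  [10→12]: (22.31+15.68)/2 × 2 = 37.99
  Sum = 424.19 µg/mL·h
Tail: C_last/k_e = 15.68/0.184 = 85.217
AUC_0→∞ (buccal film) = 424.19 + 85.217 = 509.407 µg/mL·h
F = (AUC_ev/D_ev)/(AUC_iv/D_iv) = (509.407/125)/(534/50) = 4.075256/10.68 = 0.3816

F = 0.382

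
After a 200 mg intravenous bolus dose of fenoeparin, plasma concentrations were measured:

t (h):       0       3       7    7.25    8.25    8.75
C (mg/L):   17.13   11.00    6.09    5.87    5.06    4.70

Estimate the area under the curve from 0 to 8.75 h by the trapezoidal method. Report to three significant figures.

Trapezoidal AUC_0→8.75:
  [0→3]: (17.13+11.00)/2 × 3 = 42.195
  [3→7]: (11.00+6.09)/2 × 4 = 34.18
  [7→7.25]: (6.09+5.87)/2 × 0.25 = 1.495
  [7.25→8.25]: (5.87+5.06)/2 × 1 = 5.465
  [8.25→8.75]: (5.06+4.70)/2 × 0.5 = 2.44
  Sum = 85.775 mg/L·h

AUC = 85.8 mg/L·h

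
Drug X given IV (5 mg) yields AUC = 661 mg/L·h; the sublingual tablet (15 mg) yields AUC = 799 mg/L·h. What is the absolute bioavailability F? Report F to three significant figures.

F = 0.403

F = (AUC_ev / D_ev) / (AUC_iv / D_iv)
  = (799/15) / (661/5)
  = 53.2667 / 132.2 = 0.4029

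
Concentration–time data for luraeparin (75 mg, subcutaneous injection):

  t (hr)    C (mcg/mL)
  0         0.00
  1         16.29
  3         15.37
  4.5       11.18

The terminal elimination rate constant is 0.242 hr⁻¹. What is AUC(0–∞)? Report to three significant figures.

AUC = 106 mcg/mL·hr

Trapezoidal AUC_0→4.5:
  [0→1]: (0.00+16.29)/2 × 1 = 8.145
  [1→3]: (16.29+15.37)/2 × 2 = 31.66
  [3→4.5]: (15.37+11.18)/2 × 1.5 = 19.9125
  Sum = 59.7175 mcg/mL·hr
Extrapolated tail: C_last / k_e = 11.18 / 0.242 = 46.198
AUC_0→∞ = 59.7175 + 46.198 = 105.9155 mcg/mL·hr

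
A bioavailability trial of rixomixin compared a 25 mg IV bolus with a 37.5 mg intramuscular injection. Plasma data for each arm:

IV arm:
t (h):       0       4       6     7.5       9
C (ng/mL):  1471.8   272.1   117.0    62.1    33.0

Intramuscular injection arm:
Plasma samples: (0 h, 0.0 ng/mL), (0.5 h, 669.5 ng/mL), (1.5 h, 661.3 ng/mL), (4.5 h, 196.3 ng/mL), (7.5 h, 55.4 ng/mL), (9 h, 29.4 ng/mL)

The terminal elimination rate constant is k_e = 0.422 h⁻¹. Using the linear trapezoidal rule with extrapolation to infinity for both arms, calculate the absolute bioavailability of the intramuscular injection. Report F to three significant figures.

F = 0.421

Trapezoidal AUC_0→9 (IV):
  [0→4]: (1471.8+272.1)/2 × 4 = 3487.8
  [4→6]: (272.1+117.0)/2 × 2 = 389.1
  [6→7.5]: (117.0+62.1)/2 × 1.5 = 134.325
  [7.5→9]: (62.1+33.0)/2 × 1.5 = 71.325
  Sum = 4082.55 ng/mL·h
IV tail: 33.0/0.422 = 78.199; AUC_iv,0→∞ = 4082.55 + 78.199 = 4160.749 ng/mL·h
Trapezoidal AUC_0→9 (intramuscular injection):
  [0→0.5]: (0.0+669.5)/2 × 0.5 = 167.375
  [0.5→1.5]: (669.5+661.3)/2 × 1 = 665.4
  [1.5→4.5]: (661.3+196.3)/2 × 3 = 1286.4
  [4.5→7.5]: (196.3+55.4)/2 × 3 = 377.55
  [7.5→9]: (55.4+29.4)/2 × 1.5 = 63.6
  Sum = 2560.325 ng/mL·h
intramuscular injection tail: 29.4/0.422 = 69.668; AUC_ev,0→∞ = 2560.325 + 69.668 = 2629.993 ng/mL·h
F = (AUC_ev/D_ev)/(AUC_iv/D_iv) = (2629.993/37.5)/(4160.749/25) = 70.1331/166.42996 = 0.4214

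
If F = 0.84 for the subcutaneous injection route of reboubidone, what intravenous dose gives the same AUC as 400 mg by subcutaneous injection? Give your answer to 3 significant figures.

Systemic exposure from an extravascular dose = F × D_ev, so the equivalent IV dose is F × D_ev.
D_iv = F × D_ev = 0.84 × 400 = 336 mg

D_iv = 336 mg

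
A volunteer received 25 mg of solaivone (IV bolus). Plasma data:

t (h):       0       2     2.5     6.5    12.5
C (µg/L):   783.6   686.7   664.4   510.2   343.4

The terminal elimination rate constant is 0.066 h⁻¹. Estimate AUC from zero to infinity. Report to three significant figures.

AUC = 11900 µg/L·h

Trapezoidal AUC_0→12.5:
  [0→2]: (783.6+686.7)/2 × 2 = 1470.3
  [2→2.5]: (686.7+664.4)/2 × 0.5 = 337.775
  [2.5→6.5]: (664.4+510.2)/2 × 4 = 2349.2
  [6.5→12.5]: (510.2+343.4)/2 × 6 = 2560.8
  Sum = 6718.075 µg/L·h
Extrapolated tail: C_last / k_e = 343.4 / 0.066 = 5203.030
AUC_0→∞ = 6718.075 + 5203.030 = 11921.105 µg/L·h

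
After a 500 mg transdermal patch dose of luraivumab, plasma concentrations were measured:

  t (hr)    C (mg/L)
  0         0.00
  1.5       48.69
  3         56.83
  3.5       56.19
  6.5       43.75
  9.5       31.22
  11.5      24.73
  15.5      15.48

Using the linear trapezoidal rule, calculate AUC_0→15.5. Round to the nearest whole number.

AUC = 543 mg/L·hr

Trapezoidal AUC_0→15.5:
  [0→1.5]: (0.00+48.69)/2 × 1.5 = 36.5175
  [1.5→3]: (48.69+56.83)/2 × 1.5 = 79.14
  [3→3.5]: (56.83+56.19)/2 × 0.5 = 28.255
  [3.5→6.5]: (56.19+43.75)/2 × 3 = 149.91
  [6.5→9.5]: (43.75+31.22)/2 × 3 = 112.455
  [9.5→11.5]: (31.22+24.73)/2 × 2 = 55.95
  [11.5→15.5]: (24.73+15.48)/2 × 4 = 80.42
  Sum = 542.6475 mg/L·hr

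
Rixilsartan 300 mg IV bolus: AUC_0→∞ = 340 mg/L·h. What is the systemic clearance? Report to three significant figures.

CL = Dose_iv / AUC_0→∞
   = 300 / 340 = 0.882353 L/h

CL = 0.882 L/h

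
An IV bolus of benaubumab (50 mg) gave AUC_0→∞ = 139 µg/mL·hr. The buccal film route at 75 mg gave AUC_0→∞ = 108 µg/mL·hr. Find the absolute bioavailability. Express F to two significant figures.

F = (AUC_ev / D_ev) / (AUC_iv / D_iv)
  = (108/75) / (139/50)
  = 1.44 / 2.78 = 0.5180

F = 0.52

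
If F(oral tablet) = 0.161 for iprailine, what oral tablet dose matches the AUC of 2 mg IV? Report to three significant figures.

D_oral = 12.4 mg

For equal systemic exposure: F × D_ev = D_iv
D_ev = D_iv / F = 2 / 0.161 = 12.4224 mg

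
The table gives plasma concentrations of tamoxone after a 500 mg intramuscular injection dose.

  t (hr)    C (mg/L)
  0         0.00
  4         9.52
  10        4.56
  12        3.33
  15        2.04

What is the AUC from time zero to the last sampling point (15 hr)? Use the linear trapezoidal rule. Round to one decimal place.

Trapezoidal AUC_0→15:
  [0→4]: (0.00+9.52)/2 × 4 = 19.04
  [4→10]: (9.52+4.56)/2 × 6 = 42.24
  [10→12]: (4.56+3.33)/2 × 2 = 7.89
  [12→15]: (3.33+2.04)/2 × 3 = 8.055
  Sum = 77.225 mg/L·hr

AUC = 77.2 mg/L·hr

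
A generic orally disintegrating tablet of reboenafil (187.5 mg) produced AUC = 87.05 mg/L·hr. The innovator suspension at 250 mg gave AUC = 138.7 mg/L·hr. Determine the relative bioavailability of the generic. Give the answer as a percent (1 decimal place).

F_rel = (AUC_test/D_test) / (AUC_ref/D_ref)
      = (87.05/187.5) / (138.7/250)
      = 0.464267 / 0.5548 = 0.8368 = 83.68%

F_rel = 83.7%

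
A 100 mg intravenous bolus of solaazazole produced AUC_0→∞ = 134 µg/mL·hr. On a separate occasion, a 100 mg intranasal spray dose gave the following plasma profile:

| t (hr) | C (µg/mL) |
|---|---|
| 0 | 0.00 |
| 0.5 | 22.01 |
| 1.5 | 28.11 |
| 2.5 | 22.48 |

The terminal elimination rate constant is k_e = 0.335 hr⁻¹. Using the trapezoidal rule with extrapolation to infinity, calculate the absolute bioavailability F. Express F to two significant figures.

Trapezoidal AUC_0→2.5 (intranasal spray):
  [0→0.5]: (0.00+22.01)/2 × 0.5 = 5.5025
  [0.5→1.5]: (22.01+28.11)/2 × 1 = 25.06
  [1.5→2.5]: (28.11+22.48)/2 × 1 = 25.295
  Sum = 55.8575 µg/mL·hr
Tail: C_last/k_e = 22.48/0.335 = 67.104
AUC_0→∞ (intranasal spray) = 55.8575 + 67.104 = 122.9615 µg/mL·hr
F = (AUC_ev/D_ev)/(AUC_iv/D_iv) = (122.9615/100)/(134/100) = 1.229615/1.34 = 0.9176

F = 0.92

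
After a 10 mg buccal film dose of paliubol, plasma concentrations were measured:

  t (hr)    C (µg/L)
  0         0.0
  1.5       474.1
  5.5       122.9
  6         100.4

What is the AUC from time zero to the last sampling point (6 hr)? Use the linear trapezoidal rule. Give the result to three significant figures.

AUC = 1610 µg/L·hr

Trapezoidal AUC_0→6:
  [0→1.5]: (0.0+474.1)/2 × 1.5 = 355.575
  [1.5→5.5]: (474.1+122.9)/2 × 4 = 1194.0
  [5.5→6]: (122.9+100.4)/2 × 0.5 = 55.825
  Sum = 1605.4 µg/L·hr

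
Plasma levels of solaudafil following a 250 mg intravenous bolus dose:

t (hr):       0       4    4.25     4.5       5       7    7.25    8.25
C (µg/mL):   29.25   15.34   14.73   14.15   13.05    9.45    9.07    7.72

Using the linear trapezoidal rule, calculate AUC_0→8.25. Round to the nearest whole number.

AUC = 137 µg/mL·hr

Trapezoidal AUC_0→8.25:
  [0→4]: (29.25+15.34)/2 × 4 = 89.18
  [4→4.25]: (15.34+14.73)/2 × 0.25 = 3.75875
  [4.25→4.5]: (14.73+14.15)/2 × 0.25 = 3.61
  [4.5→5]: (14.15+13.05)/2 × 0.5 = 6.8
  [5→7]: (13.05+9.45)/2 × 2 = 22.5
  [7→7.25]: (9.45+9.07)/2 × 0.25 = 2.315
  [7.25→8.25]: (9.07+7.72)/2 × 1 = 8.395
  Sum = 136.55875 µg/mL·hr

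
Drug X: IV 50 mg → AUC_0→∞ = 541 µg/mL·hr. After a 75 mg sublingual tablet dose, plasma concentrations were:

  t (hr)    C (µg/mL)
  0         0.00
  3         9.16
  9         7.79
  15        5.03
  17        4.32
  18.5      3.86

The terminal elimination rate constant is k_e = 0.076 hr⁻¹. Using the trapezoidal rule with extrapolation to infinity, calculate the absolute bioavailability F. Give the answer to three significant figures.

F = 0.209

Trapezoidal AUC_0→18.5 (sublingual tablet):
  [0→3]: (0.00+9.16)/2 × 3 = 13.74
  [3→9]: (9.16+7.79)/2 × 6 = 50.85
  [9→15]: (7.79+5.03)/2 × 6 = 38.46
  [15→17]: (5.03+4.32)/2 × 2 = 9.35
  [17→18.5]: (4.32+3.86)/2 × 1.5 = 6.135
  Sum = 118.535 µg/mL·hr
Tail: C_last/k_e = 3.86/0.076 = 50.789
AUC_0→∞ (sublingual tablet) = 118.535 + 50.789 = 169.324 µg/mL·hr
F = (AUC_ev/D_ev)/(AUC_iv/D_iv) = (169.324/75)/(541/50) = 2.25765/10.82 = 0.2087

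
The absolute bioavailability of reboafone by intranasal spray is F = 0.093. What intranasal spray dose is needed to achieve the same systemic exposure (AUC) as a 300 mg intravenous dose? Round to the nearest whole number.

For equal systemic exposure: F × D_ev = D_iv
D_ev = D_iv / F = 300 / 0.093 = 3225.81 mg

D_intranasal = 3226 mg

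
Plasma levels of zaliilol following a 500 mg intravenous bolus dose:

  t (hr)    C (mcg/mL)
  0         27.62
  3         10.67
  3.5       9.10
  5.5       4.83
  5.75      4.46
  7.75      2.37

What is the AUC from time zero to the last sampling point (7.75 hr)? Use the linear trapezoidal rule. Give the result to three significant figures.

Trapezoidal AUC_0→7.75:
  [0→3]: (27.62+10.67)/2 × 3 = 57.435
  [3→3.5]: (10.67+9.10)/2 × 0.5 = 4.9425
  [3.5→5.5]: (9.10+4.83)/2 × 2 = 13.93
  [5.5→5.75]: (4.83+4.46)/2 × 0.25 = 1.16125
  [5.75→7.75]: (4.46+2.37)/2 × 2 = 6.83
  Sum = 84.29875 mcg/mL·hr

AUC = 84.3 mcg/mL·hr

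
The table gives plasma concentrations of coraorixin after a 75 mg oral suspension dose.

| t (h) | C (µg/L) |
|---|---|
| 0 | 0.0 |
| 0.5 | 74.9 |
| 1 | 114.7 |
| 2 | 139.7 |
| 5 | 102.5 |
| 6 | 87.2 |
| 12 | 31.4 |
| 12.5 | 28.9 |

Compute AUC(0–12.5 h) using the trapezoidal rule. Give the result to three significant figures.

Trapezoidal AUC_0→12.5:
  [0→0.5]: (0.0+74.9)/2 × 0.5 = 18.725
  [0.5→1]: (74.9+114.7)/2 × 0.5 = 47.4
  [1→2]: (114.7+139.7)/2 × 1 = 127.2
  [2→5]: (139.7+102.5)/2 × 3 = 363.3
  [5→6]: (102.5+87.2)/2 × 1 = 94.85
  [6→12]: (87.2+31.4)/2 × 6 = 355.8
  [12→12.5]: (31.4+28.9)/2 × 0.5 = 15.075
  Sum = 1022.35 µg/L·h

AUC = 1020 µg/L·h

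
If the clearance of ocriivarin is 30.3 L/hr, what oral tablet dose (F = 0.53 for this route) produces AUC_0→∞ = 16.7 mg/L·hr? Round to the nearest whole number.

Dose = 955 mg

Dose = CL × AUC_0→∞ / F
     = 30.3 × 16.7 / 0.53 = 954.736 mg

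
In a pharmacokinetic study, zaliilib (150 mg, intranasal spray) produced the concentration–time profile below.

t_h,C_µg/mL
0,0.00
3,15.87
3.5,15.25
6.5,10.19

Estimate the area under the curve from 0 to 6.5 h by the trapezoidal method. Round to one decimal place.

Trapezoidal AUC_0→6.5:
  [0→3]: (0.00+15.87)/2 × 3 = 23.805
  [3→3.5]: (15.87+15.25)/2 × 0.5 = 7.78
  [3.5→6.5]: (15.25+10.19)/2 × 3 = 38.16
  Sum = 69.745 µg/mL·h

AUC = 69.7 µg/mL·h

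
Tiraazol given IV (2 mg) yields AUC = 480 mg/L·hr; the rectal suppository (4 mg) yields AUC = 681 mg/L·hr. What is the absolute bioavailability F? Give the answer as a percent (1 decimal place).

F = (AUC_ev / D_ev) / (AUC_iv / D_iv)
  = (681/4) / (480/2)
  = 170.25 / 240 = 0.7094
  = 70.94%

F = 70.9%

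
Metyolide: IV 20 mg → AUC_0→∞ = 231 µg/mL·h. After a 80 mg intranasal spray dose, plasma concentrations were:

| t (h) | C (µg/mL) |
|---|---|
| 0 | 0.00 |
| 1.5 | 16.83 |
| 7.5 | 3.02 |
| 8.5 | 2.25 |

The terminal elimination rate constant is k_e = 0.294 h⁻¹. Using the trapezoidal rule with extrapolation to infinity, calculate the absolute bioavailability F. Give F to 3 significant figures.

Trapezoidal AUC_0→8.5 (intranasal spray):
  [0→1.5]: (0.00+16.83)/2 × 1.5 = 12.6225
  [1.5→7.5]: (16.83+3.02)/2 × 6 = 59.55
  [7.5→8.5]: (3.02+2.25)/2 × 1 = 2.635
  Sum = 74.8075 µg/mL·h
Tail: C_last/k_e = 2.25/0.294 = 7.653
AUC_0→∞ (intranasal spray) = 74.8075 + 7.653 = 82.4605 µg/mL·h
F = (AUC_ev/D_ev)/(AUC_iv/D_iv) = (82.4605/80)/(231/20) = 1.03076/11.55 = 0.0892

F = 0.0892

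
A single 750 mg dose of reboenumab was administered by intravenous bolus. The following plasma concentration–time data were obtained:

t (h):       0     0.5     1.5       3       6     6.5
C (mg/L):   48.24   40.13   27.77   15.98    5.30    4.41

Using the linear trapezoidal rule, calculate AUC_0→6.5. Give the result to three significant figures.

AUC = 123 mg/L·h

Trapezoidal AUC_0→6.5:
  [0→0.5]: (48.24+40.13)/2 × 0.5 = 22.0925
  [0.5→1.5]: (40.13+27.77)/2 × 1 = 33.95
  [1.5→3]: (27.77+15.98)/2 × 1.5 = 32.8125
  [3→6]: (15.98+5.30)/2 × 3 = 31.92
  [6→6.5]: (5.30+4.41)/2 × 0.5 = 2.4275
  Sum = 123.2025 mg/L·h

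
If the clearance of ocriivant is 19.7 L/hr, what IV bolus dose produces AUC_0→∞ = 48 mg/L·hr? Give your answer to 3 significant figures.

Dose = 946 mg

Dose_iv = CL × AUC_0→∞
     = 19.7 × 48 = 945.6 mg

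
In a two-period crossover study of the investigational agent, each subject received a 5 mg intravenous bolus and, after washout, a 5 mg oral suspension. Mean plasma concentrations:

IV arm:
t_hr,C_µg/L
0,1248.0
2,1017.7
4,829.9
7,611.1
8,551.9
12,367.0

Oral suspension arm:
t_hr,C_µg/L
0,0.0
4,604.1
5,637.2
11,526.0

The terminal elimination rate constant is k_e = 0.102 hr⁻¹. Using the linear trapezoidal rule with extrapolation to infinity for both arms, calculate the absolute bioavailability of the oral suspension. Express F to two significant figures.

Trapezoidal AUC_0→12 (IV):
  [0→2]: (1248.0+1017.7)/2 × 2 = 2265.7
  [2→4]: (1017.7+829.9)/2 × 2 = 1847.6
  [4→7]: (829.9+611.1)/2 × 3 = 2161.5
  [7→8]: (611.1+551.9)/2 × 1 = 581.5
  [8→12]: (551.9+367.0)/2 × 4 = 1837.8
  Sum = 8694.1 µg/L·hr
IV tail: 367.0/0.102 = 3598.039; AUC_iv,0→∞ = 8694.1 + 3598.039 = 12292.139 µg/L·hr
Trapezoidal AUC_0→11 (oral suspension):
  [0→4]: (0.0+604.1)/2 × 4 = 1208.2
  [4→5]: (604.1+637.2)/2 × 1 = 620.65
  [5→11]: (637.2+526.0)/2 × 6 = 3489.6
  Sum = 5318.45 µg/L·hr
oral suspension tail: 526.0/0.102 = 5156.863; AUC_ev,0→∞ = 5318.45 + 5156.863 = 10475.313 µg/L·hr
F = (AUC_ev/D_ev)/(AUC_iv/D_iv) = (10475.313/5)/(12292.139/5) = 2095.0626/2458.4278 = 0.8522

F = 0.85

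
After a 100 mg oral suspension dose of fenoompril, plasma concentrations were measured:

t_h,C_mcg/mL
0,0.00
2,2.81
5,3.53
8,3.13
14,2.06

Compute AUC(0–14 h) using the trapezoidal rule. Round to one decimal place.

Trapezoidal AUC_0→14:
  [0→2]: (0.00+2.81)/2 × 2 = 2.81
  [2→5]: (2.81+3.53)/2 × 3 = 9.51
  [5→8]: (3.53+3.13)/2 × 3 = 9.99
  [8→14]: (3.13+2.06)/2 × 6 = 15.57
  Sum = 37.88 mcg/mL·h

AUC = 37.9 mcg/mL·h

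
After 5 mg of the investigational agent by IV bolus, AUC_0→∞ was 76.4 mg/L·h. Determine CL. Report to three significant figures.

CL = Dose_iv / AUC_0→∞
   = 5 / 76.4 = 0.065445 L/h

CL = 0.0654 L/h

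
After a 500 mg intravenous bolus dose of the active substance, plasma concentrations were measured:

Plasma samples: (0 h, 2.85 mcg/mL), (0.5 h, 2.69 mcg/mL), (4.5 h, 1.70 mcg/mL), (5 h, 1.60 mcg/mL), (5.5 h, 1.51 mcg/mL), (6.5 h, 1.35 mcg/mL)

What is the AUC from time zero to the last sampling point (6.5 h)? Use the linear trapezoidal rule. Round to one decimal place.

Trapezoidal AUC_0→6.5:
  [0→0.5]: (2.85+2.69)/2 × 0.5 = 1.385
  [0.5→4.5]: (2.69+1.70)/2 × 4 = 8.78
  [4.5→5]: (1.70+1.60)/2 × 0.5 = 0.825
  [5→5.5]: (1.60+1.51)/2 × 0.5 = 0.7775
  [5.5→6.5]: (1.51+1.35)/2 × 1 = 1.43
  Sum = 13.1975 mcg/mL·h

AUC = 13.2 mcg/mL·h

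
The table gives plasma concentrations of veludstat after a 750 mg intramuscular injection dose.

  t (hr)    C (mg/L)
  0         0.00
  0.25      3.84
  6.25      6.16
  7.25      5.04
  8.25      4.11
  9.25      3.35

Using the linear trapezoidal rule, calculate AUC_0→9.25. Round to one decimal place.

AUC = 44.4 mg/L·hr

Trapezoidal AUC_0→9.25:
  [0→0.25]: (0.00+3.84)/2 × 0.25 = 0.48
  [0.25→6.25]: (3.84+6.16)/2 × 6 = 30.0
  [6.25→7.25]: (6.16+5.04)/2 × 1 = 5.6
  [7.25→8.25]: (5.04+4.11)/2 × 1 = 4.575
  [8.25→9.25]: (4.11+3.35)/2 × 1 = 3.73
  Sum = 44.385 mg/L·hr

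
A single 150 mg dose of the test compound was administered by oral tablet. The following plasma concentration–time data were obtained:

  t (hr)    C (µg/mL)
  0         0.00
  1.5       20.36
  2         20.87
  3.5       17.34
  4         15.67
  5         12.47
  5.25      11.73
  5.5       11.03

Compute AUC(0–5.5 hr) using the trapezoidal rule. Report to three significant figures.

Trapezoidal AUC_0→5.5:
  [0→1.5]: (0.00+20.36)/2 × 1.5 = 15.27
  [1.5→2]: (20.36+20.87)/2 × 0.5 = 10.3075
  [2→3.5]: (20.87+17.34)/2 × 1.5 = 28.6575
  [3.5→4]: (17.34+15.67)/2 × 0.5 = 8.2525
  [4→5]: (15.67+12.47)/2 × 1 = 14.07
  [5→5.25]: (12.47+11.73)/2 × 0.25 = 3.025
  [5.25→5.5]: (11.73+11.03)/2 × 0.25 = 2.845
  Sum = 82.4275 µg/mL·hr

AUC = 82.4 µg/mL·hr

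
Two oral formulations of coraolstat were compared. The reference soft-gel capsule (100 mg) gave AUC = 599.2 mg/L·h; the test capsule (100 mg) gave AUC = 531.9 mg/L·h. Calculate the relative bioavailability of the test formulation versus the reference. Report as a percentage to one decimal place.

F_rel = (AUC_test/D_test) / (AUC_ref/D_ref)
      = (531.9/100) / (599.2/100)
      = 5.319 / 5.992 = 0.8877 = 88.77%

F_rel = 88.8%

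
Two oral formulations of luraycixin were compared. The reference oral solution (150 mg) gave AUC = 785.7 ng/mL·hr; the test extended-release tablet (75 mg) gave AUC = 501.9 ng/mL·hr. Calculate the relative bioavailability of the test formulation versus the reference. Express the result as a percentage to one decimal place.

F_rel = (AUC_test/D_test) / (AUC_ref/D_ref)
      = (501.9/75) / (785.7/150)
      = 6.692 / 5.238 = 1.2776 = 127.76%

F_rel = 127.8%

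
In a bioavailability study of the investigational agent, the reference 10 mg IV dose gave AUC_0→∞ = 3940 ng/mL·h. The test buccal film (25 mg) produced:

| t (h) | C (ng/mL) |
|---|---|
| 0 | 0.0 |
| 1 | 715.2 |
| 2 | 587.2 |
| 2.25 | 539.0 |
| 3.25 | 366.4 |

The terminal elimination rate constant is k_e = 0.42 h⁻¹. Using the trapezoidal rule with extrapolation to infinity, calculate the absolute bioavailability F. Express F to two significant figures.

Trapezoidal AUC_0→3.25 (buccal film):
  [0→1]: (0.0+715.2)/2 × 1 = 357.6
  [1→2]: (715.2+587.2)/2 × 1 = 651.2
  [2→2.25]: (587.2+539.0)/2 × 0.25 = 140.775
  [2.25→3.25]: (539.0+366.4)/2 × 1 = 452.7
  Sum = 1602.275 ng/mL·h
Tail: C_last/k_e = 366.4/0.42 = 872.381
AUC_0→∞ (buccal film) = 1602.275 + 872.381 = 2474.656 ng/mL·h
F = (AUC_ev/D_ev)/(AUC_iv/D_iv) = (2474.656/25)/(3940/10) = 98.98624/394 = 0.2512

F = 0.25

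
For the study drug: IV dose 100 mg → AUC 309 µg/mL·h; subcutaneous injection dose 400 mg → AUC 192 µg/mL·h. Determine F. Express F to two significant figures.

F = (AUC_ev / D_ev) / (AUC_iv / D_iv)
  = (192/400) / (309/100)
  = 0.48 / 3.09 = 0.1553

F = 0.16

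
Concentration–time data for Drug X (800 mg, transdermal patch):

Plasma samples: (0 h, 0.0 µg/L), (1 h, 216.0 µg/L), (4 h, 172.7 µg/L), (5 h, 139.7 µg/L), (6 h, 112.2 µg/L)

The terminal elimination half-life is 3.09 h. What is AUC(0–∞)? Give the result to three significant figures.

AUC = 1470 µg/L·h

Trapezoidal AUC_0→6:
  [0→1]: (0.0+216.0)/2 × 1 = 108.0
  [1→4]: (216.0+172.7)/2 × 3 = 583.05
  [4→5]: (172.7+139.7)/2 × 1 = 156.2
  [5→6]: (139.7+112.2)/2 × 1 = 125.95
  Sum = 973.2 µg/L·h
k_e = ln2 / t½ = 0.693147 / 3.09 = 0.2243 h^-1
Extrapolated tail: C_last / k_e = 112.2 / 0.2243 = 500.223
AUC_0→∞ = 973.2 + 500.223 = 1473.423 µg/L·h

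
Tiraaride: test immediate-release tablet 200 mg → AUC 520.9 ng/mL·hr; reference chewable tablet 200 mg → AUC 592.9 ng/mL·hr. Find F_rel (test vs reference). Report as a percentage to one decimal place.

F_rel = (AUC_test/D_test) / (AUC_ref/D_ref)
      = (520.9/200) / (592.9/200)
      = 2.6045 / 2.9645 = 0.8786 = 87.86%

F_rel = 87.9%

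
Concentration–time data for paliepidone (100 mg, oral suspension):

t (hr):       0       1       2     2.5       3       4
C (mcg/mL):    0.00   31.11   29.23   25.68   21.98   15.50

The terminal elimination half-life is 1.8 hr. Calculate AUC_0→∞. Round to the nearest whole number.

AUC = 130 mcg/mL·hr

Trapezoidal AUC_0→4:
  [0→1]: (0.00+31.11)/2 × 1 = 15.555
  [1→2]: (31.11+29.23)/2 × 1 = 30.17
  [2→2.5]: (29.23+25.68)/2 × 0.5 = 13.7275
  [2.5→3]: (25.68+21.98)/2 × 0.5 = 11.915
  [3→4]: (21.98+15.50)/2 × 1 = 18.74
  Sum = 90.1075 mcg/mL·hr
k_e = ln2 / t½ = 0.693147 / 1.8 = 0.3851 hr^-1
Extrapolated tail: C_last / k_e = 15.50 / 0.3851 = 40.249
AUC_0→∞ = 90.1075 + 40.249 = 130.3565 mcg/mL·hr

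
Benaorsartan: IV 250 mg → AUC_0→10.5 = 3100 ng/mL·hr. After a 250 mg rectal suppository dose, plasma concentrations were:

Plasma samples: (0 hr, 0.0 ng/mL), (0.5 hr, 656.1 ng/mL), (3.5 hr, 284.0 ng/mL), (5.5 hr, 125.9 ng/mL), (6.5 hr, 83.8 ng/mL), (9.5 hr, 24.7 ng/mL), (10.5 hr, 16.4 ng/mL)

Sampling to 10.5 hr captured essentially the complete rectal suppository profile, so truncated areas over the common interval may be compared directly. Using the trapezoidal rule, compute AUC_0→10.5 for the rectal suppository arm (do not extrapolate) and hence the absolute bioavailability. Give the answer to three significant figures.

Trapezoidal AUC_0→10.5 (rectal suppository):
  [0→0.5]: (0.0+656.1)/2 × 0.5 = 164.025
  [0.5→3.5]: (656.1+284.0)/2 × 3 = 1410.15
  [3.5→5.5]: (284.0+125.9)/2 × 2 = 409.9
  [5.5→6.5]: (125.9+83.8)/2 × 1 = 104.85
  [6.5→9.5]: (83.8+24.7)/2 × 3 = 162.75
  [9.5→10.5]: (24.7+16.4)/2 × 1 = 20.55
  Sum = 2272.225 ng/mL·hr
F = (AUC_ev/D_ev)/(AUC_iv/D_iv) = (2272.225/250)/(3100/250) = 9.0889/12.4 = 0.7330

F = 0.733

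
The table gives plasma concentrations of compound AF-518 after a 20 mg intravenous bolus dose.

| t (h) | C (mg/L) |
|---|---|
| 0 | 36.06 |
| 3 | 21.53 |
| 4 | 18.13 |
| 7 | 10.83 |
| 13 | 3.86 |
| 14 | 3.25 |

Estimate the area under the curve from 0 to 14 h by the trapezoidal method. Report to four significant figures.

AUC = 197.3 mg/L·h

Trapezoidal AUC_0→14:
  [0→3]: (36.06+21.53)/2 × 3 = 86.385
  [3→4]: (21.53+18.13)/2 × 1 = 19.83
  [4→7]: (18.13+10.83)/2 × 3 = 43.44
  [7→13]: (10.83+3.86)/2 × 6 = 44.07
  [13→14]: (3.86+3.25)/2 × 1 = 3.555
  Sum = 197.28 mg/L·h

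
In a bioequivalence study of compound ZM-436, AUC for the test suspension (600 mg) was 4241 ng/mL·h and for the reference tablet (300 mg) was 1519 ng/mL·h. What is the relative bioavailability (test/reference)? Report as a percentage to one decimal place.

F_rel = (AUC_test/D_test) / (AUC_ref/D_ref)
      = (4241/600) / (1519/300)
      = 7.06833 / 5.06333 = 1.3960 = 139.60%

F_rel = 139.6%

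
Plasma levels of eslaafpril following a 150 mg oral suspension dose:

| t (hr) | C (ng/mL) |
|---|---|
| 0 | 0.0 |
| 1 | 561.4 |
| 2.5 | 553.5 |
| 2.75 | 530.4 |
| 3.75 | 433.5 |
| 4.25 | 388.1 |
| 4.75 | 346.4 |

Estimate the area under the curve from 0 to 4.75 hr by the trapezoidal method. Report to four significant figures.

Trapezoidal AUC_0→4.75:
  [0→1]: (0.0+561.4)/2 × 1 = 280.7
  [1→2.5]: (561.4+553.5)/2 × 1.5 = 836.175
  [2.5→2.75]: (553.5+530.4)/2 × 0.25 = 135.4875
  [2.75→3.75]: (530.4+433.5)/2 × 1 = 481.95
  [3.75→4.25]: (433.5+388.1)/2 × 0.5 = 205.4
  [4.25→4.75]: (388.1+346.4)/2 × 0.5 = 183.625
  Sum = 2123.3375 ng/mL·hr

AUC = 2123 ng/mL·hr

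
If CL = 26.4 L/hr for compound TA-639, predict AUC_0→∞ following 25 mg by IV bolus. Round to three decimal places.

AUC = 0.947 mg/L·hr

AUC_0→∞ = Dose_iv / CL
        = 25 / 26.4 = 0.94697 mg/L·hr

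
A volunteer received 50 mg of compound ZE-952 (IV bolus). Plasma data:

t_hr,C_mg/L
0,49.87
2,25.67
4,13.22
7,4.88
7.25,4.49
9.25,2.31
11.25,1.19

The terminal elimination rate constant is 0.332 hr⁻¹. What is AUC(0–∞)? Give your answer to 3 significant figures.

Trapezoidal AUC_0→11.25:
  [0→2]: (49.87+25.67)/2 × 2 = 75.54
  [2→4]: (25.67+13.22)/2 × 2 = 38.89
  [4→7]: (13.22+4.88)/2 × 3 = 27.15
  [7→7.25]: (4.88+4.49)/2 × 0.25 = 1.17125
  [7.25→9.25]: (4.49+2.31)/2 × 2 = 6.8
  [9.25→11.25]: (2.31+1.19)/2 × 2 = 3.5
  Sum = 153.05125 mg/L·hr
Extrapolated tail: C_last / k_e = 1.19 / 0.332 = 3.584
AUC_0→∞ = 153.05125 + 3.584 = 156.63525 mg/L·hr

AUC = 157 mg/L·hr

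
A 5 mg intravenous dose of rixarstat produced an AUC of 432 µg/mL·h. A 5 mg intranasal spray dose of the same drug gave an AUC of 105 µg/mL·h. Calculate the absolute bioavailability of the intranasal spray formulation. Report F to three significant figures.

F = (AUC_ev / D_ev) / (AUC_iv / D_iv)
  = (105/5) / (432/5)
  = 21 / 86.4 = 0.2431

F = 0.243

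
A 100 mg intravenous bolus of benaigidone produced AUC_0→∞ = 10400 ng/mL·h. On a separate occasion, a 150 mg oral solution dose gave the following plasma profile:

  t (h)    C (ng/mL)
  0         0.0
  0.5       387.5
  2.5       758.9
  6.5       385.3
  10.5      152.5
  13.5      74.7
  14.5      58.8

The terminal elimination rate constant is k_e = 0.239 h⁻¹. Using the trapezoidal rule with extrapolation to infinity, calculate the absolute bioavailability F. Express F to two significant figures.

F = 0.34

Trapezoidal AUC_0→14.5 (oral solution):
  [0→0.5]: (0.0+387.5)/2 × 0.5 = 96.875
  [0.5→2.5]: (387.5+758.9)/2 × 2 = 1146.4
  [2.5→6.5]: (758.9+385.3)/2 × 4 = 2288.4
  [6.5→10.5]: (385.3+152.5)/2 × 4 = 1075.6
  [10.5→13.5]: (152.5+74.7)/2 × 3 = 340.8
  [13.5→14.5]: (74.7+58.8)/2 × 1 = 66.75
  Sum = 5014.825 ng/mL·h
Tail: C_last/k_e = 58.8/0.239 = 246.025
AUC_0→∞ (oral solution) = 5014.825 + 246.025 = 5260.85 ng/mL·h
F = (AUC_ev/D_ev)/(AUC_iv/D_iv) = (5260.85/150)/(10400/100) = 35.0723/104 = 0.3372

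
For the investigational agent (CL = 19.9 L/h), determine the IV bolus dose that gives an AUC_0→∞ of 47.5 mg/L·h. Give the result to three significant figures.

Dose = 945 mg

Dose_iv = CL × AUC_0→∞
     = 19.9 × 47.5 = 945.25 mg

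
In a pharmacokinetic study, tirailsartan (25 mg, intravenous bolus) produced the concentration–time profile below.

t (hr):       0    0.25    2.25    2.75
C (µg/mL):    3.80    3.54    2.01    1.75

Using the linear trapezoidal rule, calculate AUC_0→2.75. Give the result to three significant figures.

Trapezoidal AUC_0→2.75:
  [0→0.25]: (3.80+3.54)/2 × 0.25 = 0.9175
  [0.25→2.25]: (3.54+2.01)/2 × 2 = 5.55
  [2.25→2.75]: (2.01+1.75)/2 × 0.5 = 0.94
  Sum = 7.4075 µg/mL·hr

AUC = 7.41 µg/mL·hr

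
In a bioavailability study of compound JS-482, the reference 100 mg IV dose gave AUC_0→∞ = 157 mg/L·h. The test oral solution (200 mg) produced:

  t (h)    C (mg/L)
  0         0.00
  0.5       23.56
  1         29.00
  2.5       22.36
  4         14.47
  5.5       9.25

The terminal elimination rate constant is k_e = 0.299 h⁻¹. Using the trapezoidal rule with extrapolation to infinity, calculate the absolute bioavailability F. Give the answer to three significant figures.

F = 0.426

Trapezoidal AUC_0→5.5 (oral solution):
  [0→0.5]: (0.00+23.56)/2 × 0.5 = 5.89
  [0.5→1]: (23.56+29.00)/2 × 0.5 = 13.14
  [1→2.5]: (29.00+22.36)/2 × 1.5 = 38.52
  [2.5→4]: (22.36+14.47)/2 × 1.5 = 27.6225
  [4→5.5]: (14.47+9.25)/2 × 1.5 = 17.79
  Sum = 102.9625 mg/L·h
Tail: C_last/k_e = 9.25/0.299 = 30.936
AUC_0→∞ (oral solution) = 102.9625 + 30.936 = 133.8985 mg/L·h
F = (AUC_ev/D_ev)/(AUC_iv/D_iv) = (133.8985/200)/(157/100) = 0.6694925/1.57 = 0.4264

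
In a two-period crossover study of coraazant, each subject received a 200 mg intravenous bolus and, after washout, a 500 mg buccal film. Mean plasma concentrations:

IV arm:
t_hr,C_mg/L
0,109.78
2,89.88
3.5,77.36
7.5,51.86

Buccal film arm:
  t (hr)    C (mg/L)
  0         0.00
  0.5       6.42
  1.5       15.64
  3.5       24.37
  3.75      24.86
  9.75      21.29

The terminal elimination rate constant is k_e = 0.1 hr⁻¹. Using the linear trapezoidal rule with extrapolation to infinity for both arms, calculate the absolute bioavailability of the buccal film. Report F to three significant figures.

Trapezoidal AUC_0→7.5 (IV):
  [0→2]: (109.78+89.88)/2 × 2 = 199.66
  [2→3.5]: (89.88+77.36)/2 × 1.5 = 125.43
  [3.5→7.5]: (77.36+51.86)/2 × 4 = 258.44
  Sum = 583.53 mg/L·hr
IV tail: 51.86/0.1 = 518.600; AUC_iv,0→∞ = 583.53 + 518.600 = 1102.13 mg/L·hr
Trapezoidal AUC_0→9.75 (buccal film):
  [0→0.5]: (0.00+6.42)/2 × 0.5 = 1.605
  [0.5→1.5]: (6.42+15.64)/2 × 1 = 11.03
  [1.5→3.5]: (15.64+24.37)/2 × 2 = 40.01
  [3.5→3.75]: (24.37+24.86)/2 × 0.25 = 6.15375
  [3.75→9.75]: (24.86+21.29)/2 × 6 = 138.45
  Sum = 197.24875 mg/L·hr
buccal film tail: 21.29/0.1 = 212.900; AUC_ev,0→∞ = 197.24875 + 212.900 = 410.14875 mg/L·hr
F = (AUC_ev/D_ev)/(AUC_iv/D_iv) = (410.14875/500)/(1102.13/200) = 0.8202975/5.51065 = 0.1489

F = 0.149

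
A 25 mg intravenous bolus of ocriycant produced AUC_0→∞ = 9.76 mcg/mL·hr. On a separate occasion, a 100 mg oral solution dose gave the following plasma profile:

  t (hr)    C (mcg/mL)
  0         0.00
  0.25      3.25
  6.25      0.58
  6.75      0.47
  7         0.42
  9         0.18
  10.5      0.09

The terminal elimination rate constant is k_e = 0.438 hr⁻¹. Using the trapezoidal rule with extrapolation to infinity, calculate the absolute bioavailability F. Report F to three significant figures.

Trapezoidal AUC_0→10.5 (oral solution):
  [0→0.25]: (0.00+3.25)/2 × 0.25 = 0.40625
  [0.25→6.25]: (3.25+0.58)/2 × 6 = 11.49
  [6.25→6.75]: (0.58+0.47)/2 × 0.5 = 0.2625
  [6.75→7]: (0.47+0.42)/2 × 0.25 = 0.11125
  [7→9]: (0.42+0.18)/2 × 2 = 0.6
  [9→10.5]: (0.18+0.09)/2 × 1.5 = 0.2025
  Sum = 13.0725 mcg/mL·hr
Tail: C_last/k_e = 0.09/0.438 = 0.205
AUC_0→∞ (oral solution) = 13.0725 + 0.205 = 13.2775 mcg/mL·hr
F = (AUC_ev/D_ev)/(AUC_iv/D_iv) = (13.2775/100)/(9.76/25) = 0.132775/0.3904 = 0.3401

F = 0.340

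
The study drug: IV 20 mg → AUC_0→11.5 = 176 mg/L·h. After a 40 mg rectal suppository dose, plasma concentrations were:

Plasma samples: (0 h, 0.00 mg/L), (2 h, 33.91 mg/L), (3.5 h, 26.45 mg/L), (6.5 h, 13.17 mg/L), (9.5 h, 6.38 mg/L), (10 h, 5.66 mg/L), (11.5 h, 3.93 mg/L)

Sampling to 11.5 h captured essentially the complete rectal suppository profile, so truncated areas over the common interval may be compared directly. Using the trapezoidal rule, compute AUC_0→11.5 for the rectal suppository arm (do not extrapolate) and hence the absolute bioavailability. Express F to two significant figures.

Trapezoidal AUC_0→11.5 (rectal suppository):
  [0→2]: (0.00+33.91)/2 × 2 = 33.91
  [2→3.5]: (33.91+26.45)/2 × 1.5 = 45.27
  [3.5→6.5]: (26.45+13.17)/2 × 3 = 59.43
  [6.5→9.5]: (13.17+6.38)/2 × 3 = 29.325
  [9.5→10]: (6.38+5.66)/2 × 0.5 = 3.01
  [10→11.5]: (5.66+3.93)/2 × 1.5 = 7.1925
  Sum = 178.1375 mg/L·h
F = (AUC_ev/D_ev)/(AUC_iv/D_iv) = (178.1375/40)/(176/20) = 4.4534375/8.8 = 0.5061

F = 0.51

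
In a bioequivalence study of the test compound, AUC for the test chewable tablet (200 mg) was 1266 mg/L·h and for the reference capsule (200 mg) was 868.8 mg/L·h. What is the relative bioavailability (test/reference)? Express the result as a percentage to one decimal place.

F_rel = 145.7%

F_rel = (AUC_test/D_test) / (AUC_ref/D_ref)
      = (1266/200) / (868.8/200)
      = 6.33 / 4.344 = 1.4572 = 145.72%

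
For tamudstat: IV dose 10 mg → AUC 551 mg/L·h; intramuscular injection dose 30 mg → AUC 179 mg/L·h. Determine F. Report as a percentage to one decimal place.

F = (AUC_ev / D_ev) / (AUC_iv / D_iv)
  = (179/30) / (551/10)
  = 5.96667 / 55.1 = 0.1083
  = 10.83%

F = 10.8%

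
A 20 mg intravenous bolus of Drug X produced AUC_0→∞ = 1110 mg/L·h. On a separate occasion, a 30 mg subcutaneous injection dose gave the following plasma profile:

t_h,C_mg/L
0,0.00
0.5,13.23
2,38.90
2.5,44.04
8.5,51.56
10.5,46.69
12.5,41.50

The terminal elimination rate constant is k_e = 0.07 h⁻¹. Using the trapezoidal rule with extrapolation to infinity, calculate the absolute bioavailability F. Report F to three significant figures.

Trapezoidal AUC_0→12.5 (subcutaneous injection):
  [0→0.5]: (0.00+13.23)/2 × 0.5 = 3.3075
  [0.5→2]: (13.23+38.90)/2 × 1.5 = 39.0975
  [2→2.5]: (38.90+44.04)/2 × 0.5 = 20.735
  [2.5→8.5]: (44.04+51.56)/2 × 6 = 286.8
  [8.5→10.5]: (51.56+46.69)/2 × 2 = 98.25
  [10.5→12.5]: (46.69+41.50)/2 × 2 = 88.19
  Sum = 536.38 mg/L·h
Tail: C_last/k_e = 41.50/0.07 = 592.857
AUC_0→∞ (subcutaneous injection) = 536.38 + 592.857 = 1129.237 mg/L·h
F = (AUC_ev/D_ev)/(AUC_iv/D_iv) = (1129.237/30)/(1110/20) = 37.6412/55.5 = 0.6782

F = 0.678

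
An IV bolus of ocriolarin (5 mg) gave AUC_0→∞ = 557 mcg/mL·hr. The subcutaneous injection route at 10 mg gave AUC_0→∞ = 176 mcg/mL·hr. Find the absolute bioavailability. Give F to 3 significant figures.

F = (AUC_ev / D_ev) / (AUC_iv / D_iv)
  = (176/10) / (557/5)
  = 17.6 / 111.4 = 0.1580

F = 0.158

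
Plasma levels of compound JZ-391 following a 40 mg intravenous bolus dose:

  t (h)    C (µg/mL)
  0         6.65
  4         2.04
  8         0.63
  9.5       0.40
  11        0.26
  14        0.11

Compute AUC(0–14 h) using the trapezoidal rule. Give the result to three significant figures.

AUC = 24.5 µg/mL·h

Trapezoidal AUC_0→14:
  [0→4]: (6.65+2.04)/2 × 4 = 17.38
  [4→8]: (2.04+0.63)/2 × 4 = 5.34
  [8→9.5]: (0.63+0.40)/2 × 1.5 = 0.7725
  [9.5→11]: (0.40+0.26)/2 × 1.5 = 0.495
  [11→14]: (0.26+0.11)/2 × 3 = 0.555
  Sum = 24.5425 µg/mL·h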